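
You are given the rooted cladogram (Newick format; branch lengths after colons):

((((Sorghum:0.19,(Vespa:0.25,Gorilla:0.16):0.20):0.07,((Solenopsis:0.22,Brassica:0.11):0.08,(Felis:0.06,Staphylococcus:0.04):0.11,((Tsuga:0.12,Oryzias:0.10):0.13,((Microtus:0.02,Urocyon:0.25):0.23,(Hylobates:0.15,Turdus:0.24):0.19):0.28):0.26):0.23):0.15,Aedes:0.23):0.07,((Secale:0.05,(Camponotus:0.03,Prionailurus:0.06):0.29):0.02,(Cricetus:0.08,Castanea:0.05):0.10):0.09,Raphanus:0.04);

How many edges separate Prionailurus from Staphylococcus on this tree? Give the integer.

9

The MRCA of Prionailurus and Staphylococcus is the root of the tree.
From Prionailurus up to that node: 4 branches. From Staphylococcus up to the same node: 5 branches. Total: 4 + 5 = 9.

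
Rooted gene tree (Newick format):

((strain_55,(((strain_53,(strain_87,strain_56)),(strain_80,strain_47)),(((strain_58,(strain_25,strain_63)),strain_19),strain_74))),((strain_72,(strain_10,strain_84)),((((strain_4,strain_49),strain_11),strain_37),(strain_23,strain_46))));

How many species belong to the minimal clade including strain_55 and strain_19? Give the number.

The MRCA of strain_55 and strain_19 is the node subtending (strain_55,(((strain_53,(strain_87,strain_56)),(strain_80,strain_47)),(((strain_58,(strain_25,strain_63)),strain_19),strain_74))).
That clade contains 11 terminal taxa: strain_19, strain_25, strain_47, strain_53, strain_55, strain_56, strain_58, strain_63, strain_74, strain_80, strain_87.

11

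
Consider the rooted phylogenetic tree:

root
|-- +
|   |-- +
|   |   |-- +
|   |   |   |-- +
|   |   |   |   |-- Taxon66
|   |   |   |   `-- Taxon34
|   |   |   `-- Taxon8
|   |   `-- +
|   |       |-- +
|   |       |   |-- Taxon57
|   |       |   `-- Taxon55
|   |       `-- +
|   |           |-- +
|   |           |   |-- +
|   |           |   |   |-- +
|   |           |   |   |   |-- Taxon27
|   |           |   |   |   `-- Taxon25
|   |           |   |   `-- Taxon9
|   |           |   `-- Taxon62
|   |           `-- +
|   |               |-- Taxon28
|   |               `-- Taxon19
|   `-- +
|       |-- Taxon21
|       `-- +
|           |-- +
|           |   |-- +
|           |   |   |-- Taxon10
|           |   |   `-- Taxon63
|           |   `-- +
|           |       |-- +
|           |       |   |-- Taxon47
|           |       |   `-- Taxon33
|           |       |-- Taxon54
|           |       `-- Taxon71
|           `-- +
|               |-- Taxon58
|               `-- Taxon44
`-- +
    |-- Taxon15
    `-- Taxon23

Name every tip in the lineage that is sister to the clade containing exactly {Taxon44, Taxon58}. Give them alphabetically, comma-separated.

The clade containing exactly {Taxon44, Taxon58} attaches to the tree at the node subtending (((Taxon10,Taxon63),((Taxon47,Taxon33),Taxon54,Taxon71)),(Taxon58,Taxon44)).
The other lineage descending from that same node — the sister group — is ((Taxon10,Taxon63),((Taxon47,Taxon33),Taxon54,Taxon71)); its 6 tips in alphabetical order are the answer.

Taxon10, Taxon33, Taxon47, Taxon54, Taxon63, Taxon71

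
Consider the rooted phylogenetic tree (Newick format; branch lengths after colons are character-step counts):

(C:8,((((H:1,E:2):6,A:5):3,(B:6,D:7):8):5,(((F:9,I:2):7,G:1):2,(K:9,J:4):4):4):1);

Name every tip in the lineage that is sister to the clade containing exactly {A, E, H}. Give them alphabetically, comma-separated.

The clade containing exactly {A, E, H} attaches to the tree at the node subtending (((H,E),A),(B,D)).
The other lineage descending from that same node — the sister group — is (B,D); its 2 tips in alphabetical order are the answer.

B, D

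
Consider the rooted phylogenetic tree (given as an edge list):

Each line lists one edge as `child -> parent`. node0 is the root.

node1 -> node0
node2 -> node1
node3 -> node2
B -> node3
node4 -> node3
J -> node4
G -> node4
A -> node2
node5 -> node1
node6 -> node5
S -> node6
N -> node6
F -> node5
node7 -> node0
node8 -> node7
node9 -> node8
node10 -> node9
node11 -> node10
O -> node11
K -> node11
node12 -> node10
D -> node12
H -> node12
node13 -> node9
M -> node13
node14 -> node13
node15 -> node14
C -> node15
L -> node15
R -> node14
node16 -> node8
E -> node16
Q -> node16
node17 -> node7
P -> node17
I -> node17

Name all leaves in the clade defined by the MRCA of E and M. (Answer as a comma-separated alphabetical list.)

Tracing E: it sits inside (E,Q).
Tracing M: it sits inside (M,((C,L),R)).
The smallest clade enclosing both is ((((O,K),(D,H)),(M,((C,L),R))),(E,Q)); the answer is its 10 terminal taxa in alphabetical order.

C, D, E, H, K, L, M, O, Q, R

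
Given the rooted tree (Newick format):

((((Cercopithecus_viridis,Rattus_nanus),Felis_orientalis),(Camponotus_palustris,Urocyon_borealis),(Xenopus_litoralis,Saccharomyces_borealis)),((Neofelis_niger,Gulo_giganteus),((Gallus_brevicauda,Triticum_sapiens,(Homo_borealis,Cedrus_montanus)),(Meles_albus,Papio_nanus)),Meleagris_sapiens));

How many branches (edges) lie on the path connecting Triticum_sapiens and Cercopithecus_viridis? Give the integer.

The MRCA of Triticum_sapiens and Cercopithecus_viridis is the root of the tree.
From Triticum_sapiens up to that node: 4 branches. From Cercopithecus_viridis up to the same node: 4 branches. Total: 4 + 4 = 8.

8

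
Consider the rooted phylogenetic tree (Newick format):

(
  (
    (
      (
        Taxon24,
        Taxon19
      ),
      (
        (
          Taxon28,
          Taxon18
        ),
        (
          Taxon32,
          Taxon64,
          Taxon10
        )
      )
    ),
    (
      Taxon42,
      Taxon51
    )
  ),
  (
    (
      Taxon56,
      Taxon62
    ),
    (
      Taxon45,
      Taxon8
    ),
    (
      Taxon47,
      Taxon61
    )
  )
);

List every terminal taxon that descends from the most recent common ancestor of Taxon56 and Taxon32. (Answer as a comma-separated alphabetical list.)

Tracing Taxon56: it sits inside (Taxon56,Taxon62).
Tracing Taxon32: it sits inside (Taxon32,Taxon64,Taxon10).
The smallest clade enclosing both is the whole tree (their MRCA is the root), so the answer is all 15 tips in alphabetical order.

Taxon10, Taxon18, Taxon19, Taxon24, Taxon28, Taxon32, Taxon42, Taxon45, Taxon47, Taxon51, Taxon56, Taxon61, Taxon62, Taxon64, Taxon8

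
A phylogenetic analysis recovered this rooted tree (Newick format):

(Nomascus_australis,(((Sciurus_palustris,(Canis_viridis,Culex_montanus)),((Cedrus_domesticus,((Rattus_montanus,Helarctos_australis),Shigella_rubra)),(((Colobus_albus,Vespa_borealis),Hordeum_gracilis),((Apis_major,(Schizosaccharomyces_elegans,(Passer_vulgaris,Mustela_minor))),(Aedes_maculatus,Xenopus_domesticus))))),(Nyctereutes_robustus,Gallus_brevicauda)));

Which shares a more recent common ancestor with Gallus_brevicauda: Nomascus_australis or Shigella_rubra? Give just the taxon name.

The MRCA of Gallus_brevicauda and Shigella_rubra subtends (((Sciurus_palustris,(Canis_viridis,Culex_montanus)),((Cedrus_domesticus,((Rattus_montanus,Helarctos_australis),Shigella_rubra)),(((Colobus_albus,Vespa_borealis),Hordeum_gracilis),((Apis_major,(Schizosaccharomyces_elegans,(Passer_vulgaris,Mustela_minor))),(Aedes_maculatus,Xenopus_domesticus))))),(Nyctereutes_robustus,Gallus_brevicauda)) (18 taxa).
The MRCA of Gallus_brevicauda and Nomascus_australis is the root, subtending the entire tree (19 taxa).
The first is nested inside the second, so Gallus_brevicauda shares a more recent common ancestor with Shigella_rubra.

Shigella_rubra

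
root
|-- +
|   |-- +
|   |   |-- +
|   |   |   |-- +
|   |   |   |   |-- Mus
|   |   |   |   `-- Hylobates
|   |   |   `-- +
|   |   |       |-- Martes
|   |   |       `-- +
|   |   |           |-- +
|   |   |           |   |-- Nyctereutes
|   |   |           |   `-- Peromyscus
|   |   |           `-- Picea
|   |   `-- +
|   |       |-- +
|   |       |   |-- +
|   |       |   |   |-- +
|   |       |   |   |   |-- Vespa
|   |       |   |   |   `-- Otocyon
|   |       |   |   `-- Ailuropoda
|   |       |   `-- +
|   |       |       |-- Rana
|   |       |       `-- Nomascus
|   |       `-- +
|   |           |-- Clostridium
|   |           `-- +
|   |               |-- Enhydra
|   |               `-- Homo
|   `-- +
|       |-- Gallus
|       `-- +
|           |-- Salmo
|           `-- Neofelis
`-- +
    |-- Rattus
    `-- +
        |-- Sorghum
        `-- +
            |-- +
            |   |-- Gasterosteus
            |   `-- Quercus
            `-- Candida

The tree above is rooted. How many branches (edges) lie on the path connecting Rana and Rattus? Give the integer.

The MRCA of Rana and Rattus is the root of the tree.
From Rana up to that node: 6 branches. From Rattus up to the same node: 2 branches. Total: 6 + 2 = 8.

8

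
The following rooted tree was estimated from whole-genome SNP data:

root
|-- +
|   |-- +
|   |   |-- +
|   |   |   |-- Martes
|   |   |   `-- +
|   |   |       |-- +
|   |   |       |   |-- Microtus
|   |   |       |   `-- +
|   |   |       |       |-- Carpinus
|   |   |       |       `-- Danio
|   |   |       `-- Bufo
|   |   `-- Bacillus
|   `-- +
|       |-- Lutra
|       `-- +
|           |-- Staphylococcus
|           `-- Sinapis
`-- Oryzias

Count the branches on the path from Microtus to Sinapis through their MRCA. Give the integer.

The MRCA of Microtus and Sinapis is the node subtending (((Martes,((Microtus,(Carpinus,Danio)),Bufo)),Bacillus),(Lutra,(Staphylococcus,Sinapis))).
From Microtus up to that node: 5 branches. From Sinapis up to the same node: 3 branches. Total: 5 + 3 = 8.

8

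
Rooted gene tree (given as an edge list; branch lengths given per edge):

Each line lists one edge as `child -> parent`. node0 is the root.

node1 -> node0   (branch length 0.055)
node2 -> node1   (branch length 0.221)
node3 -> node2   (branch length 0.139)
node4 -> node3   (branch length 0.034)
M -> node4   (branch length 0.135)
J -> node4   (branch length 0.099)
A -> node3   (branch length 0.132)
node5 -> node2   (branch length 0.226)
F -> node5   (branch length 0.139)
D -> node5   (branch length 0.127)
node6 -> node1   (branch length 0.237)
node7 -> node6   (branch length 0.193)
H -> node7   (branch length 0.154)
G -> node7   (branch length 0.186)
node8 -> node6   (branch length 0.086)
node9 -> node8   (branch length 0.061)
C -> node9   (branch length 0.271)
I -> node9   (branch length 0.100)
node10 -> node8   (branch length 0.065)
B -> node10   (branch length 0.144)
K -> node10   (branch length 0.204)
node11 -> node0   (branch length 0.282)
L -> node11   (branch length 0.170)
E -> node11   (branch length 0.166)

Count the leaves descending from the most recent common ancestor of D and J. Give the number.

The MRCA of D and J is the node subtending (((M,J),A),(F,D)).
That clade contains 5 terminal taxa: A, D, F, J, M.

5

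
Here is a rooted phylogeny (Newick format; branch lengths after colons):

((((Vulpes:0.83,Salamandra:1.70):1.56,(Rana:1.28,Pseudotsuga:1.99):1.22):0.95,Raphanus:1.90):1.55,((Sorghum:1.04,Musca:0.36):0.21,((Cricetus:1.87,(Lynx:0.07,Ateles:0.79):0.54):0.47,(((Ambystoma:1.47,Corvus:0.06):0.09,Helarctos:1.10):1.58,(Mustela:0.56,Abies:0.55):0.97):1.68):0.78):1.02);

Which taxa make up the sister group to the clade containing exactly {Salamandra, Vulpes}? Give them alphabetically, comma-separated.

Pseudotsuga, Rana

The clade containing exactly {Salamandra, Vulpes} attaches to the tree at the node subtending ((Vulpes,Salamandra),(Rana,Pseudotsuga)).
The other lineage descending from that same node — the sister group — is (Rana,Pseudotsuga); its 2 tips in alphabetical order are the answer.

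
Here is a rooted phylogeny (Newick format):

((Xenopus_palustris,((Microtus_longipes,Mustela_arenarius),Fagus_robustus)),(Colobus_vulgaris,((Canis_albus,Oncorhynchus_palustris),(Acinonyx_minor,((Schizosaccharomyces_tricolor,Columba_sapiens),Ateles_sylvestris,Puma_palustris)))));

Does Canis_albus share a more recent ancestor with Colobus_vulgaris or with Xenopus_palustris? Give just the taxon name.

Colobus_vulgaris

The MRCA of Canis_albus and Colobus_vulgaris subtends (Colobus_vulgaris,((Canis_albus,Oncorhynchus_palustris),(Acinonyx_minor,((Schizosaccharomyces_tricolor,Columba_sapiens),Ateles_sylvestris,Puma_palustris)))) (8 taxa).
The MRCA of Canis_albus and Xenopus_palustris is the root, subtending the entire tree (12 taxa).
The first is nested inside the second, so Canis_albus shares a more recent common ancestor with Colobus_vulgaris.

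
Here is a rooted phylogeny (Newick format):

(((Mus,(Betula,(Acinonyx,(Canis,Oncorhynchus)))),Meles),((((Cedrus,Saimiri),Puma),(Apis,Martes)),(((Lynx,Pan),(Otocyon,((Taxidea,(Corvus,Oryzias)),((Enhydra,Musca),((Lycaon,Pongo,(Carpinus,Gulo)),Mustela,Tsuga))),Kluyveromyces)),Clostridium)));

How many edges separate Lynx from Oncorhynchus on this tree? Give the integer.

11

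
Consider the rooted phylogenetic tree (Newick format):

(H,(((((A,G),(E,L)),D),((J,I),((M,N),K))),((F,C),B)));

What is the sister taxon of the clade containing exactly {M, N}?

K

The clade containing exactly {M, N} attaches to the tree at the node subtending ((M,N),K).
The other lineage descending from that same node — the sister group — is the single tip K.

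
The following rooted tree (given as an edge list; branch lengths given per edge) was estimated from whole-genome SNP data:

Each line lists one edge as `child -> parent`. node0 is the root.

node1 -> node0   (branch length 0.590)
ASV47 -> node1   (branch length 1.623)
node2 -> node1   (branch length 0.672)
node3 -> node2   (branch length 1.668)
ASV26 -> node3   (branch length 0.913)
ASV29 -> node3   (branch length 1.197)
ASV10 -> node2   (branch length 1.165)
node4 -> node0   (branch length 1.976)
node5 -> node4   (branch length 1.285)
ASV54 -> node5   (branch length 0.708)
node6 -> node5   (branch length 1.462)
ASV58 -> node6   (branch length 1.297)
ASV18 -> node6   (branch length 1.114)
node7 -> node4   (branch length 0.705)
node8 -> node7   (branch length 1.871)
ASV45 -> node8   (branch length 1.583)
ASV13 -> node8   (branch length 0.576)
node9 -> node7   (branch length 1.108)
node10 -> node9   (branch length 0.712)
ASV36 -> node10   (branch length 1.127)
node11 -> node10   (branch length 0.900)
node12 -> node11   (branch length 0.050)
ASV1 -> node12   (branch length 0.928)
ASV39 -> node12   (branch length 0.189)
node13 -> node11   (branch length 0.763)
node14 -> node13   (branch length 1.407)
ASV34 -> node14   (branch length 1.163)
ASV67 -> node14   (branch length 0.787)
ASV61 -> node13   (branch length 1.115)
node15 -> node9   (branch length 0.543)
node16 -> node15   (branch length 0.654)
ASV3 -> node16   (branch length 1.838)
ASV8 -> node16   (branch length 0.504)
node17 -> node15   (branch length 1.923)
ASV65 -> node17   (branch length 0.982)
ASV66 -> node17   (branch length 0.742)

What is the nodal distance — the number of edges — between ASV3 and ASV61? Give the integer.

7

The MRCA of ASV3 and ASV61 is the node subtending ((ASV36,((ASV1,ASV39),((ASV34,ASV67),ASV61))),((ASV3,ASV8),(ASV65,ASV66))).
From ASV3 up to that node: 3 branches. From ASV61 up to the same node: 4 branches. Total: 3 + 4 = 7.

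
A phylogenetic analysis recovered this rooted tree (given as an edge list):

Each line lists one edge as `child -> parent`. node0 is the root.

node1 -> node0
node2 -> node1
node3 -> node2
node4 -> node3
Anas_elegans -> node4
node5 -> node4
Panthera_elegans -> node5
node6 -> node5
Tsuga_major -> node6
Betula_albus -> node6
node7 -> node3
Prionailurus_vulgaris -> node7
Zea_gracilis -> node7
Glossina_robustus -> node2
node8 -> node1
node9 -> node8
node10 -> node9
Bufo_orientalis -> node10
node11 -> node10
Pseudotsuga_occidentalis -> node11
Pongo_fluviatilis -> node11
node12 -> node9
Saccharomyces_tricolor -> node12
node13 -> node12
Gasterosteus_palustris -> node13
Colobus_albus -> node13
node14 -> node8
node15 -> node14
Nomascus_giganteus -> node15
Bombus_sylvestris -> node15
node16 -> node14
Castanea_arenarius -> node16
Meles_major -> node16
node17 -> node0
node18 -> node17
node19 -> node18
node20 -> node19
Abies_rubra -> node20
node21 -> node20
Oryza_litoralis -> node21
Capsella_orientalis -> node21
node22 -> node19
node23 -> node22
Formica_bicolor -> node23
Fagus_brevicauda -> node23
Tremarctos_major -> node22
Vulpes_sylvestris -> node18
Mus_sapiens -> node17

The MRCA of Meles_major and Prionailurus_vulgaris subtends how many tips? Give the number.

17

The MRCA of Meles_major and Prionailurus_vulgaris is the node subtending ((((Anas_elegans,(Panthera_elegans,(Tsuga_major,Betula_albus))),(Prionailurus_vulgaris,Zea_gracilis)),Glossina_robustus),(((Bufo_orientalis,(Pseudotsuga_occidentalis,Pongo_fluviatilis)),(Saccharomyces_tricolor,(Gasterosteus_palustris,Colobus_albus))),((Nomascus_giganteus,Bombus_sylvestris),(Castanea_arenarius,Meles_major)))).
That clade contains 17 terminal taxa: Anas_elegans, Betula_albus, Bombus_sylvestris, Bufo_orientalis, Castanea_arenarius, Colobus_albus, Gasterosteus_palustris, Glossina_robustus, Meles_major, Nomascus_giganteus, Panthera_elegans, Pongo_fluviatilis, Prionailurus_vulgaris, Pseudotsuga_occidentalis, Saccharomyces_tricolor, Tsuga_major, Zea_gracilis.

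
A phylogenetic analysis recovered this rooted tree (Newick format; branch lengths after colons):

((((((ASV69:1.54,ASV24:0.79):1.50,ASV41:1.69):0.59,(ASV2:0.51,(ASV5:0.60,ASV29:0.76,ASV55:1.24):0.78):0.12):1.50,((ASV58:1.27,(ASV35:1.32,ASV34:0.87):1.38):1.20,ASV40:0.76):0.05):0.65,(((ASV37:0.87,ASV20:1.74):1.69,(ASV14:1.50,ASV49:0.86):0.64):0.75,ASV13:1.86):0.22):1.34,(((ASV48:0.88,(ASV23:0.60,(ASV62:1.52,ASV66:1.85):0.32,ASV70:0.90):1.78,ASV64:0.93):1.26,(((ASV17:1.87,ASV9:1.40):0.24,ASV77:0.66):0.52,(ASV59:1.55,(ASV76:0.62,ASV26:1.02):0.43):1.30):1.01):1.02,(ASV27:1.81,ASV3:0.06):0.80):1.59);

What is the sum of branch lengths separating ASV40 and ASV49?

3.93

The path runs ASV40 → … → MRCA → … → ASV49; the MRCA is the node subtending (((((ASV69,ASV24),ASV41),(ASV2,(ASV5,ASV29,ASV55))),((ASV58,(ASV35,ASV34)),ASV40)),(((ASV37,ASV20),(ASV14,ASV49)),ASV13)).
Branch lengths along that path: 0.76 + 0.05 + 0.65 + 0.22 + 0.75 + 0.64 + 0.86 = 3.93.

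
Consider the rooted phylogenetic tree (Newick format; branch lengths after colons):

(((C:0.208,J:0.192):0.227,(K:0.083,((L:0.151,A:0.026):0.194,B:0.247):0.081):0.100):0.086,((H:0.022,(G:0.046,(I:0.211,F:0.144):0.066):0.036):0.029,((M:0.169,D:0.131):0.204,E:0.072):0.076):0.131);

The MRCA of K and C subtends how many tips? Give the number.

The MRCA of K and C is the node subtending ((C,J),(K,((L,A),B))).
That clade contains 6 terminal taxa: A, B, C, J, K, L.

6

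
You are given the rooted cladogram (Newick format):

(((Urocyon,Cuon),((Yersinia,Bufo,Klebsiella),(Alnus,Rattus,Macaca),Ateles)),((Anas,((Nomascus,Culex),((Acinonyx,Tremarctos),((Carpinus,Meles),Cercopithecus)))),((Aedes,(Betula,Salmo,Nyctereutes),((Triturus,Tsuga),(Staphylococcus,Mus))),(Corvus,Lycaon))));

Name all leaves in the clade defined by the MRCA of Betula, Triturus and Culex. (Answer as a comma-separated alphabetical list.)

Acinonyx, Aedes, Anas, Betula, Carpinus, Cercopithecus, Corvus, Culex, Lycaon, Meles, Mus, Nomascus, Nyctereutes, Salmo, Staphylococcus, Tremarctos, Triturus, Tsuga

Tracing Betula: it sits inside (Betula,Salmo,Nyctereutes).
Tracing Triturus: it sits inside (Triturus,Tsuga).
Tracing Culex: it sits inside (Nomascus,Culex).
The smallest clade enclosing all 3 is ((Anas,((Nomascus,Culex),((Acinonyx,Tremarctos),((Carpinus,Meles),Cercopithecus)))),((Aedes,(Betula,Salmo,Nyctereutes),((Triturus,Tsuga),(Staphylococcus,Mus))),(Corvus,Lycaon))); the answer is its 18 terminal taxa in alphabetical order.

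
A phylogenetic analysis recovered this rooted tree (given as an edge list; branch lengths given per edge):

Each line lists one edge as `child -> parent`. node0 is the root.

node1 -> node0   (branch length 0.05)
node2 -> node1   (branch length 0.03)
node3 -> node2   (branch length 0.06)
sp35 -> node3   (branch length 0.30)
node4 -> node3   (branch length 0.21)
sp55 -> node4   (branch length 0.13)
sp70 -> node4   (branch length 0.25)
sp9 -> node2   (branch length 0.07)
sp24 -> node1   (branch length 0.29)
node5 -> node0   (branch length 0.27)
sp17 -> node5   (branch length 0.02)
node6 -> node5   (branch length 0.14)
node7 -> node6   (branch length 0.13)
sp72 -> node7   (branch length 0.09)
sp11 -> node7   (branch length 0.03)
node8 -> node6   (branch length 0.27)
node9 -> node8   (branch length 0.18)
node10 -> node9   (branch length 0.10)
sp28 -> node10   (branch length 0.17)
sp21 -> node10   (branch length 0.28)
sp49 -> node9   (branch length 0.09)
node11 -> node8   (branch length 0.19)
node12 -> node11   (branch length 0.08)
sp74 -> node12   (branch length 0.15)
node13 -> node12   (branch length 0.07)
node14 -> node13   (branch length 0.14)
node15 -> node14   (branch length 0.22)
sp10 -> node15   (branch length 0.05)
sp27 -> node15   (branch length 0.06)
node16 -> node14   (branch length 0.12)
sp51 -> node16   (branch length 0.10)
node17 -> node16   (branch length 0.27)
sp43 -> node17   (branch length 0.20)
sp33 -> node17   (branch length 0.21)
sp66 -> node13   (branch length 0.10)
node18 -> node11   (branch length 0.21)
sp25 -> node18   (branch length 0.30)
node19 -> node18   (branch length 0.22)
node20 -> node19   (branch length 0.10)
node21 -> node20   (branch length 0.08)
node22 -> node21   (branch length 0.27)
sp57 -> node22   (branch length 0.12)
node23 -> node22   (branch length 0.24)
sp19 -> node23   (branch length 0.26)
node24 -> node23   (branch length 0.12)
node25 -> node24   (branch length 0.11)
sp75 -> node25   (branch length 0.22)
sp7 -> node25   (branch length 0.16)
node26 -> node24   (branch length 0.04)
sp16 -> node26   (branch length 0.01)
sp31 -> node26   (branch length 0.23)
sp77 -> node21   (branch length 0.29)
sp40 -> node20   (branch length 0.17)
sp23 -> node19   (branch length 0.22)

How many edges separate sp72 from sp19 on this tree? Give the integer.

The MRCA of sp72 and sp19 is the node subtending ((sp72,sp11),(((sp28,sp21),sp49),((sp74,(((sp10,sp27),(sp51,(sp43,sp33))),sp66)),(sp25,((((sp57,(sp19,((sp75,sp7),(sp16,sp31)))),sp77),sp40),sp23))))).
From sp72 up to that node: 2 branches. From sp19 up to the same node: 9 branches. Total: 2 + 9 = 11.

11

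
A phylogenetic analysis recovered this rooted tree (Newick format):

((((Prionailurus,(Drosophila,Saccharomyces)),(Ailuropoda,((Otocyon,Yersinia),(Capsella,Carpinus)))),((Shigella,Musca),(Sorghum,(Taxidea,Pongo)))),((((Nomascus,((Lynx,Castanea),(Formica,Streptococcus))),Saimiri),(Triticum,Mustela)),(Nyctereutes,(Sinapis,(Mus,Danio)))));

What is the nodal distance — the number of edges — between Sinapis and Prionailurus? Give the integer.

The MRCA of Sinapis and Prionailurus is the root of the tree.
From Sinapis up to that node: 4 branches. From Prionailurus up to the same node: 4 branches. Total: 4 + 4 = 8.

8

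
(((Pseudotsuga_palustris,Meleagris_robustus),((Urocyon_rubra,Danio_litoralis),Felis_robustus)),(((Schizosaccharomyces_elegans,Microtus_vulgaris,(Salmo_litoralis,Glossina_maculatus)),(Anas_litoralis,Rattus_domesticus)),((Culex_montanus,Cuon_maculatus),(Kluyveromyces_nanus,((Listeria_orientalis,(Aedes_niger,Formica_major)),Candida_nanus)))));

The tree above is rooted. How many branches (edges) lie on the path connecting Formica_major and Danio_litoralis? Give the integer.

The MRCA of Formica_major and Danio_litoralis is the root of the tree.
From Formica_major up to that node: 7 branches. From Danio_litoralis up to the same node: 4 branches. Total: 7 + 4 = 11.

11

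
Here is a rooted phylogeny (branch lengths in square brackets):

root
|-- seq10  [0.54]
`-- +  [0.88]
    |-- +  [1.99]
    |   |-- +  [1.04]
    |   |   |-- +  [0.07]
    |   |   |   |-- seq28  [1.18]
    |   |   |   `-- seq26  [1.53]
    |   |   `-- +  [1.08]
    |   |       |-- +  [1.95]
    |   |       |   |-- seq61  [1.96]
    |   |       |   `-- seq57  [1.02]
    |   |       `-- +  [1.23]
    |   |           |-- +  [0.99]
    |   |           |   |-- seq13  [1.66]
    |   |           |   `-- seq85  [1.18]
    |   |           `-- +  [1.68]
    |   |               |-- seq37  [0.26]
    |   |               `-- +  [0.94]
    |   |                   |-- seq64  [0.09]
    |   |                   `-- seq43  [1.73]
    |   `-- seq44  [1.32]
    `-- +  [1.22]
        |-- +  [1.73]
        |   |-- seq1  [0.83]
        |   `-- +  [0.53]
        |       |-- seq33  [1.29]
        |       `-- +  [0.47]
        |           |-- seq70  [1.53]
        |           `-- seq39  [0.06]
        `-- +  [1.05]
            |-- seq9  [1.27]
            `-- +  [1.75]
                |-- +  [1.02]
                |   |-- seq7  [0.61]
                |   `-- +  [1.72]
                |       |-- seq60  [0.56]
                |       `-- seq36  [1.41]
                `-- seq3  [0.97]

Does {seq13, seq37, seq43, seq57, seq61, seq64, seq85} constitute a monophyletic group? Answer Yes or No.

The most recent common ancestor of these taxa subtends ((seq61,seq57),((seq13,seq85),(seq37,(seq64,seq43)))).
That clade has exactly 7 tips — every listed taxon and nothing else — so the group is monophyletic.

Yes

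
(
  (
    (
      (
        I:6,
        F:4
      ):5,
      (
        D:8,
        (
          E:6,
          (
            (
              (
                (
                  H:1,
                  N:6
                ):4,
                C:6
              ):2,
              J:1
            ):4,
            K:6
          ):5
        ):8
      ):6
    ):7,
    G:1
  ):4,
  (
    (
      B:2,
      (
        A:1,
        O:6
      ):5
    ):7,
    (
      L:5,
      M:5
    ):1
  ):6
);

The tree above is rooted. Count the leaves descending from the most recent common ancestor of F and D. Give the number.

The MRCA of F and D is the node subtending ((I,F),(D,(E,((((H,N),C),J),K)))).
That clade contains 9 terminal taxa: C, D, E, F, H, I, J, K, N.

9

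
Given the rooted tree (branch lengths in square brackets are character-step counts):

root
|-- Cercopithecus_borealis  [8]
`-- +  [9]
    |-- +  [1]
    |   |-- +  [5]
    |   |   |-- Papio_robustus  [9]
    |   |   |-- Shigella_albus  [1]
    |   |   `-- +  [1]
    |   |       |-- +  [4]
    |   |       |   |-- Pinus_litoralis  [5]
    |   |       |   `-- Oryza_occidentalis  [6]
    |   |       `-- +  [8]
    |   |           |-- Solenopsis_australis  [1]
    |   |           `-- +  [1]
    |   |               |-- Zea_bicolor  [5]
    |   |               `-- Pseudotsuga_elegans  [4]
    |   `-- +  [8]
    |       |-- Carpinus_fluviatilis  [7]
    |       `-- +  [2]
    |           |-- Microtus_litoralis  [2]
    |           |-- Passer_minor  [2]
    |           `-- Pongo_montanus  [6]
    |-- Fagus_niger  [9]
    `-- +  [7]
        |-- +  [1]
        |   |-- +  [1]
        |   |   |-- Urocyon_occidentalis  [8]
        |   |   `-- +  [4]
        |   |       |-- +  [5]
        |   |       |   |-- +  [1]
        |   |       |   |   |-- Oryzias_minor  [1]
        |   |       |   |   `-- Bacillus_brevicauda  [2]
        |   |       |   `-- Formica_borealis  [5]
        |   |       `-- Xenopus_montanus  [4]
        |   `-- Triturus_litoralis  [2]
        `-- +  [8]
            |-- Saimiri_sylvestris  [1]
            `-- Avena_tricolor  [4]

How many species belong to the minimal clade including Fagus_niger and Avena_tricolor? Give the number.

The MRCA of Fagus_niger and Avena_tricolor is the node subtending (((Papio_robustus,Shigella_albus,((Pinus_litoralis,Oryza_occidentalis),(Solenopsis_australis,(Zea_bicolor,Pseudotsuga_elegans)))),(Carpinus_fluviatilis,(Microtus_litoralis,Passer_minor,Pongo_montanus))),Fagus_niger,(((Urocyon_occidentalis,(((Oryzias_minor,Bacillus_brevicauda),Formica_borealis),Xenopus_montanus)),Triturus_litoralis),(Saimiri_sylvestris,Avena_tricolor))).
That clade contains 20 terminal taxa: Avena_tricolor, Bacillus_brevicauda, Carpinus_fluviatilis, Fagus_niger, Formica_borealis, Microtus_litoralis, Oryza_occidentalis, Oryzias_minor, Papio_robustus, Passer_minor, Pinus_litoralis, Pongo_montanus, Pseudotsuga_elegans, Saimiri_sylvestris, Shigella_albus, Solenopsis_australis, Triturus_litoralis, Urocyon_occidentalis, Xenopus_montanus, Zea_bicolor.

20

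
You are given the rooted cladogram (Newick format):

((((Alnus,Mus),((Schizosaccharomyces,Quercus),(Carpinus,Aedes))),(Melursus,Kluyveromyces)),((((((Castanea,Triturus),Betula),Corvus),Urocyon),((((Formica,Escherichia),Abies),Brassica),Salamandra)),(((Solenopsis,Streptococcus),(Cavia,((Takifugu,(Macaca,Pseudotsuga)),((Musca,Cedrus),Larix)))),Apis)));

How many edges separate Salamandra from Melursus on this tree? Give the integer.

The MRCA of Salamandra and Melursus is the root of the tree.
From Salamandra up to that node: 4 branches. From Melursus up to the same node: 3 branches. Total: 4 + 3 = 7.

7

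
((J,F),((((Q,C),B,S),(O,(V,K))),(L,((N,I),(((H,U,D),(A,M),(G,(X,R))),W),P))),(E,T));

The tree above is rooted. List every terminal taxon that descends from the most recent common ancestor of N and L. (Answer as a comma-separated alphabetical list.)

A, D, G, H, I, L, M, N, P, R, U, W, X

Tracing N: it sits inside (N,I).
Tracing L: it sits inside (L,((N,I),(((H,U,D),(A,M),(G,(X,R))),W),P)).
The smallest clade enclosing both is (L,((N,I),(((H,U,D),(A,M),(G,(X,R))),W),P)); the answer is its 13 terminal taxa in alphabetical order.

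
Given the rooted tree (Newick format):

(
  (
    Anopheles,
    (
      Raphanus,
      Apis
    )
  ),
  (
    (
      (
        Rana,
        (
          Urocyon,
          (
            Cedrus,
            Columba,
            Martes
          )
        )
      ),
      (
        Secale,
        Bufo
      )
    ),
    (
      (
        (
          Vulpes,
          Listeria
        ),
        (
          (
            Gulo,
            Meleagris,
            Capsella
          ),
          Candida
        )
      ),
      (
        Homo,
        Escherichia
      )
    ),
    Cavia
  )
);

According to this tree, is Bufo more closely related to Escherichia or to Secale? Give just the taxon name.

The MRCA of Bufo and Secale subtends (Secale,Bufo) (2 taxa).
The MRCA of Bufo and Escherichia subtends (((Rana,(Urocyon,(Cedrus,Columba,Martes))),(Secale,Bufo)),(((Vulpes,Listeria),((Gulo,Meleagris,Capsella),Candida)),(Homo,Escherichia)),Cavia) (16 taxa).
The first is nested inside the second, so Bufo shares a more recent common ancestor with Secale.

Secale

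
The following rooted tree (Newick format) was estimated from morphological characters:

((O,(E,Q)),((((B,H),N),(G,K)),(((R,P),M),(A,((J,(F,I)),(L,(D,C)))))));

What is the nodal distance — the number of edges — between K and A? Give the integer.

6

The MRCA of K and A is the node subtending ((((B,H),N),(G,K)),(((R,P),M),(A,((J,(F,I)),(L,(D,C)))))).
From K up to that node: 3 branches. From A up to the same node: 3 branches. Total: 3 + 3 = 6.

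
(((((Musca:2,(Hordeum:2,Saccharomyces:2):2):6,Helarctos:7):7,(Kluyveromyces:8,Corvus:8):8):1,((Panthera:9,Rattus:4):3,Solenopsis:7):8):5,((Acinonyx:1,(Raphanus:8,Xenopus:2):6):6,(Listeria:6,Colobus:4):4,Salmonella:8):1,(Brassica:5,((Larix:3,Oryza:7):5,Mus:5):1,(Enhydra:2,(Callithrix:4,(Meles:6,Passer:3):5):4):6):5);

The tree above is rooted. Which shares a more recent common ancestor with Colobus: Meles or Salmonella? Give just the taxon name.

Salmonella

The MRCA of Colobus and Salmonella subtends ((Acinonyx,(Raphanus,Xenopus)),(Listeria,Colobus),Salmonella) (6 taxa).
The MRCA of Colobus and Meles is the root, subtending the entire tree (23 taxa).
The first is nested inside the second, so Colobus shares a more recent common ancestor with Salmonella.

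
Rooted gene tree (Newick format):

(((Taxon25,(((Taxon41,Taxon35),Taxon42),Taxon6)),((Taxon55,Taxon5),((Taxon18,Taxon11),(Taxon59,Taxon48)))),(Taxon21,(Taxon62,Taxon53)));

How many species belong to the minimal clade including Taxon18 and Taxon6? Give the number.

11

The MRCA of Taxon18 and Taxon6 is the node subtending ((Taxon25,(((Taxon41,Taxon35),Taxon42),Taxon6)),((Taxon55,Taxon5),((Taxon18,Taxon11),(Taxon59,Taxon48)))).
That clade contains 11 terminal taxa: Taxon11, Taxon18, Taxon25, Taxon35, Taxon41, Taxon42, Taxon48, Taxon5, Taxon55, Taxon59, Taxon6.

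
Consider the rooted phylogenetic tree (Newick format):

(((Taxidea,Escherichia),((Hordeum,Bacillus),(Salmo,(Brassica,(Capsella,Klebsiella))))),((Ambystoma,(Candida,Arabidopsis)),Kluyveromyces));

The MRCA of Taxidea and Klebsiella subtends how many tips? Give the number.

8

The MRCA of Taxidea and Klebsiella is the node subtending ((Taxidea,Escherichia),((Hordeum,Bacillus),(Salmo,(Brassica,(Capsella,Klebsiella))))).
That clade contains 8 terminal taxa: Bacillus, Brassica, Capsella, Escherichia, Hordeum, Klebsiella, Salmo, Taxidea.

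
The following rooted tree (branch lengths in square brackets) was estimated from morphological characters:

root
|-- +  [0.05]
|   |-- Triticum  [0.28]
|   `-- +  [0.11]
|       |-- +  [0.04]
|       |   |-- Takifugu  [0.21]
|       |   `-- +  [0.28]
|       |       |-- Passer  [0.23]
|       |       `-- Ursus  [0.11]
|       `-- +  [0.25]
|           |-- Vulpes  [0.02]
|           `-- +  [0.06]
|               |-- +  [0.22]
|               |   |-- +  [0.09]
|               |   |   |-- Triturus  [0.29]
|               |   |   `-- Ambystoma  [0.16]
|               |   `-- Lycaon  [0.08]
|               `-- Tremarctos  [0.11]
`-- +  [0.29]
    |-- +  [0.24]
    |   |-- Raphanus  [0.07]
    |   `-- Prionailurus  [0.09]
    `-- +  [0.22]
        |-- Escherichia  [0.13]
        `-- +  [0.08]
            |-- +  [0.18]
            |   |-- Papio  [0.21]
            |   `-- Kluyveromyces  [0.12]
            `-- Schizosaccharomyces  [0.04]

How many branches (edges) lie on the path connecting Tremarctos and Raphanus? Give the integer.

8

The MRCA of Tremarctos and Raphanus is the root of the tree.
From Tremarctos up to that node: 5 branches. From Raphanus up to the same node: 3 branches. Total: 5 + 3 = 8.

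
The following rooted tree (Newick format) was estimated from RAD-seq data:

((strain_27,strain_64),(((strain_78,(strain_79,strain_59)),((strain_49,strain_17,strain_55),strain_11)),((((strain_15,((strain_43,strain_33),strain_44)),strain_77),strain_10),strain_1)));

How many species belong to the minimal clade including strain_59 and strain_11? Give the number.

The MRCA of strain_59 and strain_11 is the node subtending ((strain_78,(strain_79,strain_59)),((strain_49,strain_17,strain_55),strain_11)).
That clade contains 7 terminal taxa: strain_11, strain_17, strain_49, strain_55, strain_59, strain_78, strain_79.

7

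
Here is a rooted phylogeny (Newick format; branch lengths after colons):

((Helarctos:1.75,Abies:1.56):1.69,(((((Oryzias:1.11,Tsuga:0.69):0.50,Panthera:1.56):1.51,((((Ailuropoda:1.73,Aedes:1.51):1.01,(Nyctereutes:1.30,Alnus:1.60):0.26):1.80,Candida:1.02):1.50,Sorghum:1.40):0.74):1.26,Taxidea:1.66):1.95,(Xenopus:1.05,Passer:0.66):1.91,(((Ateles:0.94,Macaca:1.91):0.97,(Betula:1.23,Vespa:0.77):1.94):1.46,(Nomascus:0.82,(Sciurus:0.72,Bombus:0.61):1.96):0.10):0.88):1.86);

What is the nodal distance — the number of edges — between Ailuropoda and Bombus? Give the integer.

The MRCA of Ailuropoda and Bombus is the node subtending (((((Oryzias,Tsuga),Panthera),((((Ailuropoda,Aedes),(Nyctereutes,Alnus)),Candida),Sorghum)),Taxidea),(Xenopus,Passer),(((Ateles,Macaca),(Betula,Vespa)),(Nomascus,(Sciurus,Bombus)))).
From Ailuropoda up to that node: 7 branches. From Bombus up to the same node: 4 branches. Total: 7 + 4 = 11.

11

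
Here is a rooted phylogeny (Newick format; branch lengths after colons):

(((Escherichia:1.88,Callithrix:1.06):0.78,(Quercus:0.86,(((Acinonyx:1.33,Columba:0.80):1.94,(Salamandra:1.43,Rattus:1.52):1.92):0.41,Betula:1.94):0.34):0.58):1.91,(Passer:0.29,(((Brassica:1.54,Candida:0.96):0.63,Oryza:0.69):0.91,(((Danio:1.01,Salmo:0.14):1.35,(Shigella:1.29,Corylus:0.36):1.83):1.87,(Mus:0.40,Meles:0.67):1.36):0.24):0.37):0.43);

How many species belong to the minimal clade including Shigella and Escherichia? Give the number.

18

The MRCA of Shigella and Escherichia is the root, so the clade is the entire tree.
That clade contains 18 terminal taxa: Acinonyx, Betula, Brassica, Callithrix, Candida, Columba, Corylus, Danio, Escherichia, Meles, Mus, Oryza, Passer, Quercus, Rattus, Salamandra, Salmo, Shigella.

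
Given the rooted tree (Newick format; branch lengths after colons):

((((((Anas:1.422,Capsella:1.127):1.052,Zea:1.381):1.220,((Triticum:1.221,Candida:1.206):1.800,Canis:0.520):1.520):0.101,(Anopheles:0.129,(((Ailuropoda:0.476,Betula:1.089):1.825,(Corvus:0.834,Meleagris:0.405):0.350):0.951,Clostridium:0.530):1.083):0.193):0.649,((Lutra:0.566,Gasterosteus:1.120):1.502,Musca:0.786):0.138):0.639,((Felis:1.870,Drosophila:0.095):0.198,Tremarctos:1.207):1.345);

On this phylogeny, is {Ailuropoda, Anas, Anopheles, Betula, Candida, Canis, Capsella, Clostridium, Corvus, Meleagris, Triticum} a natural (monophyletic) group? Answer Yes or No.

The MRCA of the listed taxa subtends ((((Anas,Capsella),Zea),((Triticum,Candida),Canis)),(Anopheles,(((Ailuropoda,Betula),(Corvus,Meleagris)),Clostridium))).
That clade also contains Zea, which is not in the proposed group, so the group is not monophyletic.

No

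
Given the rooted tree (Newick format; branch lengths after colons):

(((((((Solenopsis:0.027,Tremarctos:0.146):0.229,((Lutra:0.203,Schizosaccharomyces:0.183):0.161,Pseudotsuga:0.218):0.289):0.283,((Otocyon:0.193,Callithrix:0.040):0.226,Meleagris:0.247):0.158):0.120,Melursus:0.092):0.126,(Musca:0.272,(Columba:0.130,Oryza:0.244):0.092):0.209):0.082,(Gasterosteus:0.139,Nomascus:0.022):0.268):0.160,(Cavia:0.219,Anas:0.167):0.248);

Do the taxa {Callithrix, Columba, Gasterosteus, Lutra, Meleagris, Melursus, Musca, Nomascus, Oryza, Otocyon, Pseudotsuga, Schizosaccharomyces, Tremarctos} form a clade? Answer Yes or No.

No

The MRCA of the listed taxa subtends ((((((Solenopsis,Tremarctos),((Lutra,Schizosaccharomyces),Pseudotsuga)),((Otocyon,Callithrix),Meleagris)),Melursus),(Musca,(Columba,Oryza))),(Gasterosteus,Nomascus)).
That clade also contains Solenopsis, which is not in the proposed group, so the group is not monophyletic.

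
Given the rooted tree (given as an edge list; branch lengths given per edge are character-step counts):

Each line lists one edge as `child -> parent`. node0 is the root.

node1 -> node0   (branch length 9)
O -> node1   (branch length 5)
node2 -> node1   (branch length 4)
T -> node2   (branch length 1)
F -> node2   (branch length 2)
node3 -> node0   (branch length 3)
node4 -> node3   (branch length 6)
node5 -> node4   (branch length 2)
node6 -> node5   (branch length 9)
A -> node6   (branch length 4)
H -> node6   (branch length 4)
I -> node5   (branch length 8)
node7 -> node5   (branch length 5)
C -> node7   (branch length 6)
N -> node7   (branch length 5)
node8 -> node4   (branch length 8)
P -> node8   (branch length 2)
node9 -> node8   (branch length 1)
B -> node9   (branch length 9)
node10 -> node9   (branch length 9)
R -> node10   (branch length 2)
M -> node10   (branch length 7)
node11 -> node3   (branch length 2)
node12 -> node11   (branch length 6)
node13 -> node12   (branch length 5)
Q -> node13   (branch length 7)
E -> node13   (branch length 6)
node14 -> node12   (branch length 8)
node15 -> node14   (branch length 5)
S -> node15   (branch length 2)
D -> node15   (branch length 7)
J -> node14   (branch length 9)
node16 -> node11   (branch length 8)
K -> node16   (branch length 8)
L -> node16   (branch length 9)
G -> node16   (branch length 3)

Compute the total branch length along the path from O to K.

35

The path runs O → … → MRCA → … → K; the MRCA is the root of the tree.
Branch lengths along that path: 5 + 9 + 3 + 2 + 8 + 8 = 35.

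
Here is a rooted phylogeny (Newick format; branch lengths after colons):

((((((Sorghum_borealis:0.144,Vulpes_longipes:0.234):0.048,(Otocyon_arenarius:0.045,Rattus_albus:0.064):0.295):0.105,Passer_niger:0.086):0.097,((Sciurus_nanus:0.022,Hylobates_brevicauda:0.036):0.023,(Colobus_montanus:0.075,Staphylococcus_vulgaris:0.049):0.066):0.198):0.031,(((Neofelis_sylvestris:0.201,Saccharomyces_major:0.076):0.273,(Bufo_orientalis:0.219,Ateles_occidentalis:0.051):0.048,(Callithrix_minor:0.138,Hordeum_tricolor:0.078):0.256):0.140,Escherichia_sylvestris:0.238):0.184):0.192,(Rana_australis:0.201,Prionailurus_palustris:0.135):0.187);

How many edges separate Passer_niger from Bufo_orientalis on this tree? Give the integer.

7

The MRCA of Passer_niger and Bufo_orientalis is the node subtending (((((Sorghum_borealis,Vulpes_longipes),(Otocyon_arenarius,Rattus_albus)),Passer_niger),((Sciurus_nanus,Hylobates_brevicauda),(Colobus_montanus,Staphylococcus_vulgaris))),(((Neofelis_sylvestris,Saccharomyces_major),(Bufo_orientalis,Ateles_occidentalis),(Callithrix_minor,Hordeum_tricolor)),Escherichia_sylvestris)).
From Passer_niger up to that node: 3 branches. From Bufo_orientalis up to the same node: 4 branches. Total: 3 + 4 = 7.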